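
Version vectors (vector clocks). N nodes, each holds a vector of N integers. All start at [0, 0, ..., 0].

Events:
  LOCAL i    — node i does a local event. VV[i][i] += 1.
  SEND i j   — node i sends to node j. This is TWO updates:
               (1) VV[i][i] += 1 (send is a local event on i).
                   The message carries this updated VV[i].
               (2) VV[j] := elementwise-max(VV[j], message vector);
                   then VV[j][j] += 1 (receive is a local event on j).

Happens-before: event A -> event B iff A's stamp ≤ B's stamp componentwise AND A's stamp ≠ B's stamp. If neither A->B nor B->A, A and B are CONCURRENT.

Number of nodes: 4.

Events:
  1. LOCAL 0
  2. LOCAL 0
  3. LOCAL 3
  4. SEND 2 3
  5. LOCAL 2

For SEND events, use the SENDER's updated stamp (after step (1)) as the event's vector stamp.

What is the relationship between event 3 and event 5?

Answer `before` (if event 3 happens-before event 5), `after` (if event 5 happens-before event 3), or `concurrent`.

Answer: concurrent

Derivation:
Initial: VV[0]=[0, 0, 0, 0]
Initial: VV[1]=[0, 0, 0, 0]
Initial: VV[2]=[0, 0, 0, 0]
Initial: VV[3]=[0, 0, 0, 0]
Event 1: LOCAL 0: VV[0][0]++ -> VV[0]=[1, 0, 0, 0]
Event 2: LOCAL 0: VV[0][0]++ -> VV[0]=[2, 0, 0, 0]
Event 3: LOCAL 3: VV[3][3]++ -> VV[3]=[0, 0, 0, 1]
Event 4: SEND 2->3: VV[2][2]++ -> VV[2]=[0, 0, 1, 0], msg_vec=[0, 0, 1, 0]; VV[3]=max(VV[3],msg_vec) then VV[3][3]++ -> VV[3]=[0, 0, 1, 2]
Event 5: LOCAL 2: VV[2][2]++ -> VV[2]=[0, 0, 2, 0]
Event 3 stamp: [0, 0, 0, 1]
Event 5 stamp: [0, 0, 2, 0]
[0, 0, 0, 1] <= [0, 0, 2, 0]? False
[0, 0, 2, 0] <= [0, 0, 0, 1]? False
Relation: concurrent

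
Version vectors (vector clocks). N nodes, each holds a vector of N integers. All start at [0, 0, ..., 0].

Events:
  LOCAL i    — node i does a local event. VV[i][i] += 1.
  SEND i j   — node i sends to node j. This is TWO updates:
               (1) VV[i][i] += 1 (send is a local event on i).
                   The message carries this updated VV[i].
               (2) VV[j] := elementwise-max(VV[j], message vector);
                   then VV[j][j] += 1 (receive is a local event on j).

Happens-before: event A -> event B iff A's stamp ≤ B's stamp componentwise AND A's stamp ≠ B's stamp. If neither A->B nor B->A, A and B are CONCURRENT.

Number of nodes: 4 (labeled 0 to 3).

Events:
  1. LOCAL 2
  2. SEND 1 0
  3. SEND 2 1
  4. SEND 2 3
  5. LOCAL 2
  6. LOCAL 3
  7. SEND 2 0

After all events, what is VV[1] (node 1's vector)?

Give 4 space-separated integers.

Answer: 0 2 2 0

Derivation:
Initial: VV[0]=[0, 0, 0, 0]
Initial: VV[1]=[0, 0, 0, 0]
Initial: VV[2]=[0, 0, 0, 0]
Initial: VV[3]=[0, 0, 0, 0]
Event 1: LOCAL 2: VV[2][2]++ -> VV[2]=[0, 0, 1, 0]
Event 2: SEND 1->0: VV[1][1]++ -> VV[1]=[0, 1, 0, 0], msg_vec=[0, 1, 0, 0]; VV[0]=max(VV[0],msg_vec) then VV[0][0]++ -> VV[0]=[1, 1, 0, 0]
Event 3: SEND 2->1: VV[2][2]++ -> VV[2]=[0, 0, 2, 0], msg_vec=[0, 0, 2, 0]; VV[1]=max(VV[1],msg_vec) then VV[1][1]++ -> VV[1]=[0, 2, 2, 0]
Event 4: SEND 2->3: VV[2][2]++ -> VV[2]=[0, 0, 3, 0], msg_vec=[0, 0, 3, 0]; VV[3]=max(VV[3],msg_vec) then VV[3][3]++ -> VV[3]=[0, 0, 3, 1]
Event 5: LOCAL 2: VV[2][2]++ -> VV[2]=[0, 0, 4, 0]
Event 6: LOCAL 3: VV[3][3]++ -> VV[3]=[0, 0, 3, 2]
Event 7: SEND 2->0: VV[2][2]++ -> VV[2]=[0, 0, 5, 0], msg_vec=[0, 0, 5, 0]; VV[0]=max(VV[0],msg_vec) then VV[0][0]++ -> VV[0]=[2, 1, 5, 0]
Final vectors: VV[0]=[2, 1, 5, 0]; VV[1]=[0, 2, 2, 0]; VV[2]=[0, 0, 5, 0]; VV[3]=[0, 0, 3, 2]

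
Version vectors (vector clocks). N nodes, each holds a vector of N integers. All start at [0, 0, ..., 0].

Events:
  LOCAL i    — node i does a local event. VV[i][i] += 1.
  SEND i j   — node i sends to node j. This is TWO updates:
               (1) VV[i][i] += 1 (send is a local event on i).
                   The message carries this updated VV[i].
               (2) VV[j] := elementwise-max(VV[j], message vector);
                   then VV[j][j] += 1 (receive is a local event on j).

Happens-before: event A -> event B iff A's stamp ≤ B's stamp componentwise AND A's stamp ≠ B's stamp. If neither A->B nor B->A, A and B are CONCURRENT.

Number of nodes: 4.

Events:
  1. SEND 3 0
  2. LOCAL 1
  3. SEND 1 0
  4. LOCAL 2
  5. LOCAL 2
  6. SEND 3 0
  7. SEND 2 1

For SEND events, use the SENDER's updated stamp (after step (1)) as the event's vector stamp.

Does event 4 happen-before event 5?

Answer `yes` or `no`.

Initial: VV[0]=[0, 0, 0, 0]
Initial: VV[1]=[0, 0, 0, 0]
Initial: VV[2]=[0, 0, 0, 0]
Initial: VV[3]=[0, 0, 0, 0]
Event 1: SEND 3->0: VV[3][3]++ -> VV[3]=[0, 0, 0, 1], msg_vec=[0, 0, 0, 1]; VV[0]=max(VV[0],msg_vec) then VV[0][0]++ -> VV[0]=[1, 0, 0, 1]
Event 2: LOCAL 1: VV[1][1]++ -> VV[1]=[0, 1, 0, 0]
Event 3: SEND 1->0: VV[1][1]++ -> VV[1]=[0, 2, 0, 0], msg_vec=[0, 2, 0, 0]; VV[0]=max(VV[0],msg_vec) then VV[0][0]++ -> VV[0]=[2, 2, 0, 1]
Event 4: LOCAL 2: VV[2][2]++ -> VV[2]=[0, 0, 1, 0]
Event 5: LOCAL 2: VV[2][2]++ -> VV[2]=[0, 0, 2, 0]
Event 6: SEND 3->0: VV[3][3]++ -> VV[3]=[0, 0, 0, 2], msg_vec=[0, 0, 0, 2]; VV[0]=max(VV[0],msg_vec) then VV[0][0]++ -> VV[0]=[3, 2, 0, 2]
Event 7: SEND 2->1: VV[2][2]++ -> VV[2]=[0, 0, 3, 0], msg_vec=[0, 0, 3, 0]; VV[1]=max(VV[1],msg_vec) then VV[1][1]++ -> VV[1]=[0, 3, 3, 0]
Event 4 stamp: [0, 0, 1, 0]
Event 5 stamp: [0, 0, 2, 0]
[0, 0, 1, 0] <= [0, 0, 2, 0]? True. Equal? False. Happens-before: True

Answer: yes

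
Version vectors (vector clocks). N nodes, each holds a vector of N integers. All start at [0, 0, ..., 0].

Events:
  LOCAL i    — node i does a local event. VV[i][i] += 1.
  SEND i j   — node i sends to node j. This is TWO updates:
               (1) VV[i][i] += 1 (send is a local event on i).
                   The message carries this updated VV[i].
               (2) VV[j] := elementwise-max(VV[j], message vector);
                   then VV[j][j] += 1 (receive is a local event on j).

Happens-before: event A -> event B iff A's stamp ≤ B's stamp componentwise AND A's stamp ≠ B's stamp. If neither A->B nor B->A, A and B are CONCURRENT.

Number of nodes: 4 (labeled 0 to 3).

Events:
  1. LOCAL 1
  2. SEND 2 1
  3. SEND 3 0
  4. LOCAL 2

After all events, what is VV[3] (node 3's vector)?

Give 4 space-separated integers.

Answer: 0 0 0 1

Derivation:
Initial: VV[0]=[0, 0, 0, 0]
Initial: VV[1]=[0, 0, 0, 0]
Initial: VV[2]=[0, 0, 0, 0]
Initial: VV[3]=[0, 0, 0, 0]
Event 1: LOCAL 1: VV[1][1]++ -> VV[1]=[0, 1, 0, 0]
Event 2: SEND 2->1: VV[2][2]++ -> VV[2]=[0, 0, 1, 0], msg_vec=[0, 0, 1, 0]; VV[1]=max(VV[1],msg_vec) then VV[1][1]++ -> VV[1]=[0, 2, 1, 0]
Event 3: SEND 3->0: VV[3][3]++ -> VV[3]=[0, 0, 0, 1], msg_vec=[0, 0, 0, 1]; VV[0]=max(VV[0],msg_vec) then VV[0][0]++ -> VV[0]=[1, 0, 0, 1]
Event 4: LOCAL 2: VV[2][2]++ -> VV[2]=[0, 0, 2, 0]
Final vectors: VV[0]=[1, 0, 0, 1]; VV[1]=[0, 2, 1, 0]; VV[2]=[0, 0, 2, 0]; VV[3]=[0, 0, 0, 1]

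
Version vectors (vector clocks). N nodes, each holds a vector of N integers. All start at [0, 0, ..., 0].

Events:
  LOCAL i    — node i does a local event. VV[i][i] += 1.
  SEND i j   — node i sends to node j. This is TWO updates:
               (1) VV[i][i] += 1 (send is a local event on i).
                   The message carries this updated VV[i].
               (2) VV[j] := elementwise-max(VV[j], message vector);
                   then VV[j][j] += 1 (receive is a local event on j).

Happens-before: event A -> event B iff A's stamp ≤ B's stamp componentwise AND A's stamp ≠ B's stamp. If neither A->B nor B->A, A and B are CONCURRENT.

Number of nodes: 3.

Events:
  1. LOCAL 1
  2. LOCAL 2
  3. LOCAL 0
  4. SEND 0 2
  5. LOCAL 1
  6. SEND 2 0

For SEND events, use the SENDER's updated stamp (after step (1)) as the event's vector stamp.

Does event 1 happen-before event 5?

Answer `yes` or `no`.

Answer: yes

Derivation:
Initial: VV[0]=[0, 0, 0]
Initial: VV[1]=[0, 0, 0]
Initial: VV[2]=[0, 0, 0]
Event 1: LOCAL 1: VV[1][1]++ -> VV[1]=[0, 1, 0]
Event 2: LOCAL 2: VV[2][2]++ -> VV[2]=[0, 0, 1]
Event 3: LOCAL 0: VV[0][0]++ -> VV[0]=[1, 0, 0]
Event 4: SEND 0->2: VV[0][0]++ -> VV[0]=[2, 0, 0], msg_vec=[2, 0, 0]; VV[2]=max(VV[2],msg_vec) then VV[2][2]++ -> VV[2]=[2, 0, 2]
Event 5: LOCAL 1: VV[1][1]++ -> VV[1]=[0, 2, 0]
Event 6: SEND 2->0: VV[2][2]++ -> VV[2]=[2, 0, 3], msg_vec=[2, 0, 3]; VV[0]=max(VV[0],msg_vec) then VV[0][0]++ -> VV[0]=[3, 0, 3]
Event 1 stamp: [0, 1, 0]
Event 5 stamp: [0, 2, 0]
[0, 1, 0] <= [0, 2, 0]? True. Equal? False. Happens-before: True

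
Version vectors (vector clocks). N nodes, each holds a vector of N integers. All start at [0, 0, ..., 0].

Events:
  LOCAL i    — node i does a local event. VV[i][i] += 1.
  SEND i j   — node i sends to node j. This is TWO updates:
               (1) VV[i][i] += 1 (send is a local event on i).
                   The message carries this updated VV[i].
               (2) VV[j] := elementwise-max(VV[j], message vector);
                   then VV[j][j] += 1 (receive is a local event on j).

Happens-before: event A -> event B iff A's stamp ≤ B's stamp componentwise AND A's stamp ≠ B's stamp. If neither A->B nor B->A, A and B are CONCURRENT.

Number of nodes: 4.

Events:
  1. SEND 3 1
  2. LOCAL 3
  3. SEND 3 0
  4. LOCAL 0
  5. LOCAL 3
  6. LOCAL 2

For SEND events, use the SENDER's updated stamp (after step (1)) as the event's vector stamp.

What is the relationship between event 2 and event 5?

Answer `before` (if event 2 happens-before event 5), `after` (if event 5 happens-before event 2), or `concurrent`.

Answer: before

Derivation:
Initial: VV[0]=[0, 0, 0, 0]
Initial: VV[1]=[0, 0, 0, 0]
Initial: VV[2]=[0, 0, 0, 0]
Initial: VV[3]=[0, 0, 0, 0]
Event 1: SEND 3->1: VV[3][3]++ -> VV[3]=[0, 0, 0, 1], msg_vec=[0, 0, 0, 1]; VV[1]=max(VV[1],msg_vec) then VV[1][1]++ -> VV[1]=[0, 1, 0, 1]
Event 2: LOCAL 3: VV[3][3]++ -> VV[3]=[0, 0, 0, 2]
Event 3: SEND 3->0: VV[3][3]++ -> VV[3]=[0, 0, 0, 3], msg_vec=[0, 0, 0, 3]; VV[0]=max(VV[0],msg_vec) then VV[0][0]++ -> VV[0]=[1, 0, 0, 3]
Event 4: LOCAL 0: VV[0][0]++ -> VV[0]=[2, 0, 0, 3]
Event 5: LOCAL 3: VV[3][3]++ -> VV[3]=[0, 0, 0, 4]
Event 6: LOCAL 2: VV[2][2]++ -> VV[2]=[0, 0, 1, 0]
Event 2 stamp: [0, 0, 0, 2]
Event 5 stamp: [0, 0, 0, 4]
[0, 0, 0, 2] <= [0, 0, 0, 4]? True
[0, 0, 0, 4] <= [0, 0, 0, 2]? False
Relation: before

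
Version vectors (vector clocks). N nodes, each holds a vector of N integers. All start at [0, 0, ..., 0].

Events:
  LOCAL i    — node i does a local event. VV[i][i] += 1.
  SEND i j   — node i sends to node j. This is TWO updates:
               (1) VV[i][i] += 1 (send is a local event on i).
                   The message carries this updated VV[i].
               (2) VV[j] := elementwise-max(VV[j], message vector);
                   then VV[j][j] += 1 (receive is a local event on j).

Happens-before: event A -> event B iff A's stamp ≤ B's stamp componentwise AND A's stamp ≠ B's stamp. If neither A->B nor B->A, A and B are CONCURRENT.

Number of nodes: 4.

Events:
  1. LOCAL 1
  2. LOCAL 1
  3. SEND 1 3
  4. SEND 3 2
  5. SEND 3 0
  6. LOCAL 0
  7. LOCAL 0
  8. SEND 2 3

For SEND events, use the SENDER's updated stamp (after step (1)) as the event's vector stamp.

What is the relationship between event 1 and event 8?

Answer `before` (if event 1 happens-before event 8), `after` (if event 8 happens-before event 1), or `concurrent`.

Answer: before

Derivation:
Initial: VV[0]=[0, 0, 0, 0]
Initial: VV[1]=[0, 0, 0, 0]
Initial: VV[2]=[0, 0, 0, 0]
Initial: VV[3]=[0, 0, 0, 0]
Event 1: LOCAL 1: VV[1][1]++ -> VV[1]=[0, 1, 0, 0]
Event 2: LOCAL 1: VV[1][1]++ -> VV[1]=[0, 2, 0, 0]
Event 3: SEND 1->3: VV[1][1]++ -> VV[1]=[0, 3, 0, 0], msg_vec=[0, 3, 0, 0]; VV[3]=max(VV[3],msg_vec) then VV[3][3]++ -> VV[3]=[0, 3, 0, 1]
Event 4: SEND 3->2: VV[3][3]++ -> VV[3]=[0, 3, 0, 2], msg_vec=[0, 3, 0, 2]; VV[2]=max(VV[2],msg_vec) then VV[2][2]++ -> VV[2]=[0, 3, 1, 2]
Event 5: SEND 3->0: VV[3][3]++ -> VV[3]=[0, 3, 0, 3], msg_vec=[0, 3, 0, 3]; VV[0]=max(VV[0],msg_vec) then VV[0][0]++ -> VV[0]=[1, 3, 0, 3]
Event 6: LOCAL 0: VV[0][0]++ -> VV[0]=[2, 3, 0, 3]
Event 7: LOCAL 0: VV[0][0]++ -> VV[0]=[3, 3, 0, 3]
Event 8: SEND 2->3: VV[2][2]++ -> VV[2]=[0, 3, 2, 2], msg_vec=[0, 3, 2, 2]; VV[3]=max(VV[3],msg_vec) then VV[3][3]++ -> VV[3]=[0, 3, 2, 4]
Event 1 stamp: [0, 1, 0, 0]
Event 8 stamp: [0, 3, 2, 2]
[0, 1, 0, 0] <= [0, 3, 2, 2]? True
[0, 3, 2, 2] <= [0, 1, 0, 0]? False
Relation: before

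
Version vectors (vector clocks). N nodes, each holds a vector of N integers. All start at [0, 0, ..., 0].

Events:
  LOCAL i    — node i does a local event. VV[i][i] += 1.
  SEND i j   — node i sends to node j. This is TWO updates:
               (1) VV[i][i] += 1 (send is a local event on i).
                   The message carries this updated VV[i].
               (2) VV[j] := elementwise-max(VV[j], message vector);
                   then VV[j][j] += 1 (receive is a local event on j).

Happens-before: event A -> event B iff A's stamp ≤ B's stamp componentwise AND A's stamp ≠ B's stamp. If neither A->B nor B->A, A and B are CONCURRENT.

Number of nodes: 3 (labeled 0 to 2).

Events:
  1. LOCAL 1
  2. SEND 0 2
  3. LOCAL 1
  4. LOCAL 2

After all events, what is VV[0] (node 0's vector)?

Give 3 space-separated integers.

Initial: VV[0]=[0, 0, 0]
Initial: VV[1]=[0, 0, 0]
Initial: VV[2]=[0, 0, 0]
Event 1: LOCAL 1: VV[1][1]++ -> VV[1]=[0, 1, 0]
Event 2: SEND 0->2: VV[0][0]++ -> VV[0]=[1, 0, 0], msg_vec=[1, 0, 0]; VV[2]=max(VV[2],msg_vec) then VV[2][2]++ -> VV[2]=[1, 0, 1]
Event 3: LOCAL 1: VV[1][1]++ -> VV[1]=[0, 2, 0]
Event 4: LOCAL 2: VV[2][2]++ -> VV[2]=[1, 0, 2]
Final vectors: VV[0]=[1, 0, 0]; VV[1]=[0, 2, 0]; VV[2]=[1, 0, 2]

Answer: 1 0 0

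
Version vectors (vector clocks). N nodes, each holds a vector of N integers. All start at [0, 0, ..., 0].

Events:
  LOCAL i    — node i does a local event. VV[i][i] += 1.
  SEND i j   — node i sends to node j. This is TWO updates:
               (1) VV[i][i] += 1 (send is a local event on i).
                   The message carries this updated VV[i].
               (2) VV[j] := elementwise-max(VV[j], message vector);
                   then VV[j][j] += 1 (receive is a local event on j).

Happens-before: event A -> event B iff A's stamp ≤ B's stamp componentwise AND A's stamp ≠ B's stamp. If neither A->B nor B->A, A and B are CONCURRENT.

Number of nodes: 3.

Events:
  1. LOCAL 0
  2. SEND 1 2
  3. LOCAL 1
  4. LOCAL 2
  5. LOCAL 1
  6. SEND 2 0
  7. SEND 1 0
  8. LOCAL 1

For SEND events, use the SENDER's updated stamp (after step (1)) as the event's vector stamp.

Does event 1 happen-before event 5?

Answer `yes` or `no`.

Initial: VV[0]=[0, 0, 0]
Initial: VV[1]=[0, 0, 0]
Initial: VV[2]=[0, 0, 0]
Event 1: LOCAL 0: VV[0][0]++ -> VV[0]=[1, 0, 0]
Event 2: SEND 1->2: VV[1][1]++ -> VV[1]=[0, 1, 0], msg_vec=[0, 1, 0]; VV[2]=max(VV[2],msg_vec) then VV[2][2]++ -> VV[2]=[0, 1, 1]
Event 3: LOCAL 1: VV[1][1]++ -> VV[1]=[0, 2, 0]
Event 4: LOCAL 2: VV[2][2]++ -> VV[2]=[0, 1, 2]
Event 5: LOCAL 1: VV[1][1]++ -> VV[1]=[0, 3, 0]
Event 6: SEND 2->0: VV[2][2]++ -> VV[2]=[0, 1, 3], msg_vec=[0, 1, 3]; VV[0]=max(VV[0],msg_vec) then VV[0][0]++ -> VV[0]=[2, 1, 3]
Event 7: SEND 1->0: VV[1][1]++ -> VV[1]=[0, 4, 0], msg_vec=[0, 4, 0]; VV[0]=max(VV[0],msg_vec) then VV[0][0]++ -> VV[0]=[3, 4, 3]
Event 8: LOCAL 1: VV[1][1]++ -> VV[1]=[0, 5, 0]
Event 1 stamp: [1, 0, 0]
Event 5 stamp: [0, 3, 0]
[1, 0, 0] <= [0, 3, 0]? False. Equal? False. Happens-before: False

Answer: no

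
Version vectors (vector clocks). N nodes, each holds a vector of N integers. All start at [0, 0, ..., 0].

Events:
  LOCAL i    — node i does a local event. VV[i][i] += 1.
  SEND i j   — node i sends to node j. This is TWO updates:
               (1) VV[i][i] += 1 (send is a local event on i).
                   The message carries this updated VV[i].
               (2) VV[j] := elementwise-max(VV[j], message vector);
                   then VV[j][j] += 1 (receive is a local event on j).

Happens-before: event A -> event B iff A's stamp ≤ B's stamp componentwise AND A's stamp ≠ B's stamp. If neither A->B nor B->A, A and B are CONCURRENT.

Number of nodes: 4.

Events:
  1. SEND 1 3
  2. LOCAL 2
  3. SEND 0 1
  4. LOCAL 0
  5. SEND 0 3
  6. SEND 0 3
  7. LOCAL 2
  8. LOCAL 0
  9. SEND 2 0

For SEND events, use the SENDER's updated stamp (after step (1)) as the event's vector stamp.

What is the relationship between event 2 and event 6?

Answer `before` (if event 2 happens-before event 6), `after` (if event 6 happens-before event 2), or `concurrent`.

Initial: VV[0]=[0, 0, 0, 0]
Initial: VV[1]=[0, 0, 0, 0]
Initial: VV[2]=[0, 0, 0, 0]
Initial: VV[3]=[0, 0, 0, 0]
Event 1: SEND 1->3: VV[1][1]++ -> VV[1]=[0, 1, 0, 0], msg_vec=[0, 1, 0, 0]; VV[3]=max(VV[3],msg_vec) then VV[3][3]++ -> VV[3]=[0, 1, 0, 1]
Event 2: LOCAL 2: VV[2][2]++ -> VV[2]=[0, 0, 1, 0]
Event 3: SEND 0->1: VV[0][0]++ -> VV[0]=[1, 0, 0, 0], msg_vec=[1, 0, 0, 0]; VV[1]=max(VV[1],msg_vec) then VV[1][1]++ -> VV[1]=[1, 2, 0, 0]
Event 4: LOCAL 0: VV[0][0]++ -> VV[0]=[2, 0, 0, 0]
Event 5: SEND 0->3: VV[0][0]++ -> VV[0]=[3, 0, 0, 0], msg_vec=[3, 0, 0, 0]; VV[3]=max(VV[3],msg_vec) then VV[3][3]++ -> VV[3]=[3, 1, 0, 2]
Event 6: SEND 0->3: VV[0][0]++ -> VV[0]=[4, 0, 0, 0], msg_vec=[4, 0, 0, 0]; VV[3]=max(VV[3],msg_vec) then VV[3][3]++ -> VV[3]=[4, 1, 0, 3]
Event 7: LOCAL 2: VV[2][2]++ -> VV[2]=[0, 0, 2, 0]
Event 8: LOCAL 0: VV[0][0]++ -> VV[0]=[5, 0, 0, 0]
Event 9: SEND 2->0: VV[2][2]++ -> VV[2]=[0, 0, 3, 0], msg_vec=[0, 0, 3, 0]; VV[0]=max(VV[0],msg_vec) then VV[0][0]++ -> VV[0]=[6, 0, 3, 0]
Event 2 stamp: [0, 0, 1, 0]
Event 6 stamp: [4, 0, 0, 0]
[0, 0, 1, 0] <= [4, 0, 0, 0]? False
[4, 0, 0, 0] <= [0, 0, 1, 0]? False
Relation: concurrent

Answer: concurrent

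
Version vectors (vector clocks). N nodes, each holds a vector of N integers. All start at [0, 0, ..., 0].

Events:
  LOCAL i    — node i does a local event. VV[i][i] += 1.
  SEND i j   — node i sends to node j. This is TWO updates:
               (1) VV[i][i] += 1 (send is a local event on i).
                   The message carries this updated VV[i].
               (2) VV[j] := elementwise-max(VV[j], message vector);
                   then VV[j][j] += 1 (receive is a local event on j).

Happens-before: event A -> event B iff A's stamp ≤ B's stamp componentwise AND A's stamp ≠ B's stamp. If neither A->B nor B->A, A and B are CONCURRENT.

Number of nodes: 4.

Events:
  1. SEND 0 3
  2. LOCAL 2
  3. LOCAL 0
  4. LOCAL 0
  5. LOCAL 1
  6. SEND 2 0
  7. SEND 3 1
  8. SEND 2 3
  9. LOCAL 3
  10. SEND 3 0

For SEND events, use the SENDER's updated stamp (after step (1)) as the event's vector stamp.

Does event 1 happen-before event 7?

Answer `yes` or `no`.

Answer: yes

Derivation:
Initial: VV[0]=[0, 0, 0, 0]
Initial: VV[1]=[0, 0, 0, 0]
Initial: VV[2]=[0, 0, 0, 0]
Initial: VV[3]=[0, 0, 0, 0]
Event 1: SEND 0->3: VV[0][0]++ -> VV[0]=[1, 0, 0, 0], msg_vec=[1, 0, 0, 0]; VV[3]=max(VV[3],msg_vec) then VV[3][3]++ -> VV[3]=[1, 0, 0, 1]
Event 2: LOCAL 2: VV[2][2]++ -> VV[2]=[0, 0, 1, 0]
Event 3: LOCAL 0: VV[0][0]++ -> VV[0]=[2, 0, 0, 0]
Event 4: LOCAL 0: VV[0][0]++ -> VV[0]=[3, 0, 0, 0]
Event 5: LOCAL 1: VV[1][1]++ -> VV[1]=[0, 1, 0, 0]
Event 6: SEND 2->0: VV[2][2]++ -> VV[2]=[0, 0, 2, 0], msg_vec=[0, 0, 2, 0]; VV[0]=max(VV[0],msg_vec) then VV[0][0]++ -> VV[0]=[4, 0, 2, 0]
Event 7: SEND 3->1: VV[3][3]++ -> VV[3]=[1, 0, 0, 2], msg_vec=[1, 0, 0, 2]; VV[1]=max(VV[1],msg_vec) then VV[1][1]++ -> VV[1]=[1, 2, 0, 2]
Event 8: SEND 2->3: VV[2][2]++ -> VV[2]=[0, 0, 3, 0], msg_vec=[0, 0, 3, 0]; VV[3]=max(VV[3],msg_vec) then VV[3][3]++ -> VV[3]=[1, 0, 3, 3]
Event 9: LOCAL 3: VV[3][3]++ -> VV[3]=[1, 0, 3, 4]
Event 10: SEND 3->0: VV[3][3]++ -> VV[3]=[1, 0, 3, 5], msg_vec=[1, 0, 3, 5]; VV[0]=max(VV[0],msg_vec) then VV[0][0]++ -> VV[0]=[5, 0, 3, 5]
Event 1 stamp: [1, 0, 0, 0]
Event 7 stamp: [1, 0, 0, 2]
[1, 0, 0, 0] <= [1, 0, 0, 2]? True. Equal? False. Happens-before: True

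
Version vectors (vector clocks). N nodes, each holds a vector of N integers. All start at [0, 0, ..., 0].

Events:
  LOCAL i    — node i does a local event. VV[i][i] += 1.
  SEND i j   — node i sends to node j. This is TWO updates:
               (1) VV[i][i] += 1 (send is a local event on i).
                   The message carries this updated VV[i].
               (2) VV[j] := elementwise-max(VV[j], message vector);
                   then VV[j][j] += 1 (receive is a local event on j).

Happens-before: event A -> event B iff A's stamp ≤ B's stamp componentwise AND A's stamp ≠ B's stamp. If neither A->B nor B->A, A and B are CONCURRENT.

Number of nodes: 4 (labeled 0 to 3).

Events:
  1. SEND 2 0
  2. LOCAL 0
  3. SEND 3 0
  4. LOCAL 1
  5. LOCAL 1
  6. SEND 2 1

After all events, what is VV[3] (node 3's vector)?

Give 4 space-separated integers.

Answer: 0 0 0 1

Derivation:
Initial: VV[0]=[0, 0, 0, 0]
Initial: VV[1]=[0, 0, 0, 0]
Initial: VV[2]=[0, 0, 0, 0]
Initial: VV[3]=[0, 0, 0, 0]
Event 1: SEND 2->0: VV[2][2]++ -> VV[2]=[0, 0, 1, 0], msg_vec=[0, 0, 1, 0]; VV[0]=max(VV[0],msg_vec) then VV[0][0]++ -> VV[0]=[1, 0, 1, 0]
Event 2: LOCAL 0: VV[0][0]++ -> VV[0]=[2, 0, 1, 0]
Event 3: SEND 3->0: VV[3][3]++ -> VV[3]=[0, 0, 0, 1], msg_vec=[0, 0, 0, 1]; VV[0]=max(VV[0],msg_vec) then VV[0][0]++ -> VV[0]=[3, 0, 1, 1]
Event 4: LOCAL 1: VV[1][1]++ -> VV[1]=[0, 1, 0, 0]
Event 5: LOCAL 1: VV[1][1]++ -> VV[1]=[0, 2, 0, 0]
Event 6: SEND 2->1: VV[2][2]++ -> VV[2]=[0, 0, 2, 0], msg_vec=[0, 0, 2, 0]; VV[1]=max(VV[1],msg_vec) then VV[1][1]++ -> VV[1]=[0, 3, 2, 0]
Final vectors: VV[0]=[3, 0, 1, 1]; VV[1]=[0, 3, 2, 0]; VV[2]=[0, 0, 2, 0]; VV[3]=[0, 0, 0, 1]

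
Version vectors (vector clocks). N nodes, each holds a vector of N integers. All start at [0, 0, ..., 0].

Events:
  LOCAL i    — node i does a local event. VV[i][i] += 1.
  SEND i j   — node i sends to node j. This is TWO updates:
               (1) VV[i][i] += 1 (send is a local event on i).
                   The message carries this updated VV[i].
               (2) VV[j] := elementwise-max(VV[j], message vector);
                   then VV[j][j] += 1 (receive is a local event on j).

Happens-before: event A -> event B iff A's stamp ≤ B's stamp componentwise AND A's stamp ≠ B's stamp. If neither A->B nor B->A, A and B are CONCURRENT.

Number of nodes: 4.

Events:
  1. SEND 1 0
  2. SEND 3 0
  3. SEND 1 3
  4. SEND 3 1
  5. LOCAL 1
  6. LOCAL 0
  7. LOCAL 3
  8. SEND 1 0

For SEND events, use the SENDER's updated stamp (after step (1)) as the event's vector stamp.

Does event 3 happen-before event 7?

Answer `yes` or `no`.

Initial: VV[0]=[0, 0, 0, 0]
Initial: VV[1]=[0, 0, 0, 0]
Initial: VV[2]=[0, 0, 0, 0]
Initial: VV[3]=[0, 0, 0, 0]
Event 1: SEND 1->0: VV[1][1]++ -> VV[1]=[0, 1, 0, 0], msg_vec=[0, 1, 0, 0]; VV[0]=max(VV[0],msg_vec) then VV[0][0]++ -> VV[0]=[1, 1, 0, 0]
Event 2: SEND 3->0: VV[3][3]++ -> VV[3]=[0, 0, 0, 1], msg_vec=[0, 0, 0, 1]; VV[0]=max(VV[0],msg_vec) then VV[0][0]++ -> VV[0]=[2, 1, 0, 1]
Event 3: SEND 1->3: VV[1][1]++ -> VV[1]=[0, 2, 0, 0], msg_vec=[0, 2, 0, 0]; VV[3]=max(VV[3],msg_vec) then VV[3][3]++ -> VV[3]=[0, 2, 0, 2]
Event 4: SEND 3->1: VV[3][3]++ -> VV[3]=[0, 2, 0, 3], msg_vec=[0, 2, 0, 3]; VV[1]=max(VV[1],msg_vec) then VV[1][1]++ -> VV[1]=[0, 3, 0, 3]
Event 5: LOCAL 1: VV[1][1]++ -> VV[1]=[0, 4, 0, 3]
Event 6: LOCAL 0: VV[0][0]++ -> VV[0]=[3, 1, 0, 1]
Event 7: LOCAL 3: VV[3][3]++ -> VV[3]=[0, 2, 0, 4]
Event 8: SEND 1->0: VV[1][1]++ -> VV[1]=[0, 5, 0, 3], msg_vec=[0, 5, 0, 3]; VV[0]=max(VV[0],msg_vec) then VV[0][0]++ -> VV[0]=[4, 5, 0, 3]
Event 3 stamp: [0, 2, 0, 0]
Event 7 stamp: [0, 2, 0, 4]
[0, 2, 0, 0] <= [0, 2, 0, 4]? True. Equal? False. Happens-before: True

Answer: yes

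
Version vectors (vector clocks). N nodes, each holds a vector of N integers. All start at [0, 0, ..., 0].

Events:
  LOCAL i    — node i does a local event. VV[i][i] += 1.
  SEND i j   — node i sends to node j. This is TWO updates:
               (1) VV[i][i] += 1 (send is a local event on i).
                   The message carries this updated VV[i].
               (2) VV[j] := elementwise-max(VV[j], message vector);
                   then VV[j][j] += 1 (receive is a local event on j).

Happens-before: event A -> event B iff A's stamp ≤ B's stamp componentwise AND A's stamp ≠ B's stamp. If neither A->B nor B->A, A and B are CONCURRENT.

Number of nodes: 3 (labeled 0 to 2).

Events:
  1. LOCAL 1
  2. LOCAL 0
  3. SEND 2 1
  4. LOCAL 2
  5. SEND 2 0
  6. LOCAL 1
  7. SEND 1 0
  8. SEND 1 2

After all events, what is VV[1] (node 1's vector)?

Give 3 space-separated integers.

Initial: VV[0]=[0, 0, 0]
Initial: VV[1]=[0, 0, 0]
Initial: VV[2]=[0, 0, 0]
Event 1: LOCAL 1: VV[1][1]++ -> VV[1]=[0, 1, 0]
Event 2: LOCAL 0: VV[0][0]++ -> VV[0]=[1, 0, 0]
Event 3: SEND 2->1: VV[2][2]++ -> VV[2]=[0, 0, 1], msg_vec=[0, 0, 1]; VV[1]=max(VV[1],msg_vec) then VV[1][1]++ -> VV[1]=[0, 2, 1]
Event 4: LOCAL 2: VV[2][2]++ -> VV[2]=[0, 0, 2]
Event 5: SEND 2->0: VV[2][2]++ -> VV[2]=[0, 0, 3], msg_vec=[0, 0, 3]; VV[0]=max(VV[0],msg_vec) then VV[0][0]++ -> VV[0]=[2, 0, 3]
Event 6: LOCAL 1: VV[1][1]++ -> VV[1]=[0, 3, 1]
Event 7: SEND 1->0: VV[1][1]++ -> VV[1]=[0, 4, 1], msg_vec=[0, 4, 1]; VV[0]=max(VV[0],msg_vec) then VV[0][0]++ -> VV[0]=[3, 4, 3]
Event 8: SEND 1->2: VV[1][1]++ -> VV[1]=[0, 5, 1], msg_vec=[0, 5, 1]; VV[2]=max(VV[2],msg_vec) then VV[2][2]++ -> VV[2]=[0, 5, 4]
Final vectors: VV[0]=[3, 4, 3]; VV[1]=[0, 5, 1]; VV[2]=[0, 5, 4]

Answer: 0 5 1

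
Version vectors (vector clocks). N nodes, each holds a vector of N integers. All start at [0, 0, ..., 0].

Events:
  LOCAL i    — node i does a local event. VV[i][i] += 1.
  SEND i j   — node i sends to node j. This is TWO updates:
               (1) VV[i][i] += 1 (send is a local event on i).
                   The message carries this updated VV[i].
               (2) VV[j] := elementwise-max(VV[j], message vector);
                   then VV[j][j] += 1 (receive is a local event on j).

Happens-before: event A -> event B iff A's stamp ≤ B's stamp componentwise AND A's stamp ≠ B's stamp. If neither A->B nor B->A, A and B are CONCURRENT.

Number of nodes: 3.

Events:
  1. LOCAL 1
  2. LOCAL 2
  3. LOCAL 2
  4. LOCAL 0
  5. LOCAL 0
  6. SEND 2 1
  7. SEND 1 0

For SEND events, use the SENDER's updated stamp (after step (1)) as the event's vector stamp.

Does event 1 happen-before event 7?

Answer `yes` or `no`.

Answer: yes

Derivation:
Initial: VV[0]=[0, 0, 0]
Initial: VV[1]=[0, 0, 0]
Initial: VV[2]=[0, 0, 0]
Event 1: LOCAL 1: VV[1][1]++ -> VV[1]=[0, 1, 0]
Event 2: LOCAL 2: VV[2][2]++ -> VV[2]=[0, 0, 1]
Event 3: LOCAL 2: VV[2][2]++ -> VV[2]=[0, 0, 2]
Event 4: LOCAL 0: VV[0][0]++ -> VV[0]=[1, 0, 0]
Event 5: LOCAL 0: VV[0][0]++ -> VV[0]=[2, 0, 0]
Event 6: SEND 2->1: VV[2][2]++ -> VV[2]=[0, 0, 3], msg_vec=[0, 0, 3]; VV[1]=max(VV[1],msg_vec) then VV[1][1]++ -> VV[1]=[0, 2, 3]
Event 7: SEND 1->0: VV[1][1]++ -> VV[1]=[0, 3, 3], msg_vec=[0, 3, 3]; VV[0]=max(VV[0],msg_vec) then VV[0][0]++ -> VV[0]=[3, 3, 3]
Event 1 stamp: [0, 1, 0]
Event 7 stamp: [0, 3, 3]
[0, 1, 0] <= [0, 3, 3]? True. Equal? False. Happens-before: True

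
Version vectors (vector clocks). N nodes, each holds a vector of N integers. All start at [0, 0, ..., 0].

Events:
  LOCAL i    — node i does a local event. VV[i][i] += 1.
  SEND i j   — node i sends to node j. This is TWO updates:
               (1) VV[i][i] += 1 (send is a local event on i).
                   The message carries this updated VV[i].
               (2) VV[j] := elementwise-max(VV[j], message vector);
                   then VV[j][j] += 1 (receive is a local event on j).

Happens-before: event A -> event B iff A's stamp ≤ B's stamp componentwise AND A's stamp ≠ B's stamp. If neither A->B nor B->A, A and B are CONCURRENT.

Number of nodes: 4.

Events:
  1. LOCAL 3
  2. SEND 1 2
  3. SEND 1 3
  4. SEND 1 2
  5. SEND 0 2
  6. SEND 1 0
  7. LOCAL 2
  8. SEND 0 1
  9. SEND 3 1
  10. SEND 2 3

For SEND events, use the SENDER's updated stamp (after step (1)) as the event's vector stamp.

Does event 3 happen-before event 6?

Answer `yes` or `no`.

Initial: VV[0]=[0, 0, 0, 0]
Initial: VV[1]=[0, 0, 0, 0]
Initial: VV[2]=[0, 0, 0, 0]
Initial: VV[3]=[0, 0, 0, 0]
Event 1: LOCAL 3: VV[3][3]++ -> VV[3]=[0, 0, 0, 1]
Event 2: SEND 1->2: VV[1][1]++ -> VV[1]=[0, 1, 0, 0], msg_vec=[0, 1, 0, 0]; VV[2]=max(VV[2],msg_vec) then VV[2][2]++ -> VV[2]=[0, 1, 1, 0]
Event 3: SEND 1->3: VV[1][1]++ -> VV[1]=[0, 2, 0, 0], msg_vec=[0, 2, 0, 0]; VV[3]=max(VV[3],msg_vec) then VV[3][3]++ -> VV[3]=[0, 2, 0, 2]
Event 4: SEND 1->2: VV[1][1]++ -> VV[1]=[0, 3, 0, 0], msg_vec=[0, 3, 0, 0]; VV[2]=max(VV[2],msg_vec) then VV[2][2]++ -> VV[2]=[0, 3, 2, 0]
Event 5: SEND 0->2: VV[0][0]++ -> VV[0]=[1, 0, 0, 0], msg_vec=[1, 0, 0, 0]; VV[2]=max(VV[2],msg_vec) then VV[2][2]++ -> VV[2]=[1, 3, 3, 0]
Event 6: SEND 1->0: VV[1][1]++ -> VV[1]=[0, 4, 0, 0], msg_vec=[0, 4, 0, 0]; VV[0]=max(VV[0],msg_vec) then VV[0][0]++ -> VV[0]=[2, 4, 0, 0]
Event 7: LOCAL 2: VV[2][2]++ -> VV[2]=[1, 3, 4, 0]
Event 8: SEND 0->1: VV[0][0]++ -> VV[0]=[3, 4, 0, 0], msg_vec=[3, 4, 0, 0]; VV[1]=max(VV[1],msg_vec) then VV[1][1]++ -> VV[1]=[3, 5, 0, 0]
Event 9: SEND 3->1: VV[3][3]++ -> VV[3]=[0, 2, 0, 3], msg_vec=[0, 2, 0, 3]; VV[1]=max(VV[1],msg_vec) then VV[1][1]++ -> VV[1]=[3, 6, 0, 3]
Event 10: SEND 2->3: VV[2][2]++ -> VV[2]=[1, 3, 5, 0], msg_vec=[1, 3, 5, 0]; VV[3]=max(VV[3],msg_vec) then VV[3][3]++ -> VV[3]=[1, 3, 5, 4]
Event 3 stamp: [0, 2, 0, 0]
Event 6 stamp: [0, 4, 0, 0]
[0, 2, 0, 0] <= [0, 4, 0, 0]? True. Equal? False. Happens-before: True

Answer: yes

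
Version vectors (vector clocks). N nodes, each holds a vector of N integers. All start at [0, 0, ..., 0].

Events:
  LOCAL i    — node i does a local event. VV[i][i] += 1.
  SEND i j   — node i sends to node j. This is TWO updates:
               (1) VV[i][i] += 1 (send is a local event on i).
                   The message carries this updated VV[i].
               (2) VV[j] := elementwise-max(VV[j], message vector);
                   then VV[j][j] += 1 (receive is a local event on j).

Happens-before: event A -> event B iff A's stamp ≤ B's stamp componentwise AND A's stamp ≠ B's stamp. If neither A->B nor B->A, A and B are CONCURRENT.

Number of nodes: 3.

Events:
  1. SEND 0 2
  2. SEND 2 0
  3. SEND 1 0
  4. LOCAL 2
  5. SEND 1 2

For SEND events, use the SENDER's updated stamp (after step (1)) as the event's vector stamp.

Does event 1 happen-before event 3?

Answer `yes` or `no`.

Answer: no

Derivation:
Initial: VV[0]=[0, 0, 0]
Initial: VV[1]=[0, 0, 0]
Initial: VV[2]=[0, 0, 0]
Event 1: SEND 0->2: VV[0][0]++ -> VV[0]=[1, 0, 0], msg_vec=[1, 0, 0]; VV[2]=max(VV[2],msg_vec) then VV[2][2]++ -> VV[2]=[1, 0, 1]
Event 2: SEND 2->0: VV[2][2]++ -> VV[2]=[1, 0, 2], msg_vec=[1, 0, 2]; VV[0]=max(VV[0],msg_vec) then VV[0][0]++ -> VV[0]=[2, 0, 2]
Event 3: SEND 1->0: VV[1][1]++ -> VV[1]=[0, 1, 0], msg_vec=[0, 1, 0]; VV[0]=max(VV[0],msg_vec) then VV[0][0]++ -> VV[0]=[3, 1, 2]
Event 4: LOCAL 2: VV[2][2]++ -> VV[2]=[1, 0, 3]
Event 5: SEND 1->2: VV[1][1]++ -> VV[1]=[0, 2, 0], msg_vec=[0, 2, 0]; VV[2]=max(VV[2],msg_vec) then VV[2][2]++ -> VV[2]=[1, 2, 4]
Event 1 stamp: [1, 0, 0]
Event 3 stamp: [0, 1, 0]
[1, 0, 0] <= [0, 1, 0]? False. Equal? False. Happens-before: False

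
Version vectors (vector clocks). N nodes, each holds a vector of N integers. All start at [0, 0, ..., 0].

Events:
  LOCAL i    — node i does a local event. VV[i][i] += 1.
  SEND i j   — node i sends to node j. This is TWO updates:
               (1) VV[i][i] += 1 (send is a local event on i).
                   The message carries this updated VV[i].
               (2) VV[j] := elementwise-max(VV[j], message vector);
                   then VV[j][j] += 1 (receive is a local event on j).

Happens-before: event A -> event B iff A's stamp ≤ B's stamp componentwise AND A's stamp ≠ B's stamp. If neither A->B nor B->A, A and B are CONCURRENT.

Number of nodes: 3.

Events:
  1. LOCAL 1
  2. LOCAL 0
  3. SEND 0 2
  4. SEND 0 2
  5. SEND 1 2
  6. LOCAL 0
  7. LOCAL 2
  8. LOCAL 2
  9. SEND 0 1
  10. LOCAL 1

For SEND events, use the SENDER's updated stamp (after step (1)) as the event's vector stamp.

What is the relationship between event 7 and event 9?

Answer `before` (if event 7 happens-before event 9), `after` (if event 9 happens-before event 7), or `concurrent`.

Answer: concurrent

Derivation:
Initial: VV[0]=[0, 0, 0]
Initial: VV[1]=[0, 0, 0]
Initial: VV[2]=[0, 0, 0]
Event 1: LOCAL 1: VV[1][1]++ -> VV[1]=[0, 1, 0]
Event 2: LOCAL 0: VV[0][0]++ -> VV[0]=[1, 0, 0]
Event 3: SEND 0->2: VV[0][0]++ -> VV[0]=[2, 0, 0], msg_vec=[2, 0, 0]; VV[2]=max(VV[2],msg_vec) then VV[2][2]++ -> VV[2]=[2, 0, 1]
Event 4: SEND 0->2: VV[0][0]++ -> VV[0]=[3, 0, 0], msg_vec=[3, 0, 0]; VV[2]=max(VV[2],msg_vec) then VV[2][2]++ -> VV[2]=[3, 0, 2]
Event 5: SEND 1->2: VV[1][1]++ -> VV[1]=[0, 2, 0], msg_vec=[0, 2, 0]; VV[2]=max(VV[2],msg_vec) then VV[2][2]++ -> VV[2]=[3, 2, 3]
Event 6: LOCAL 0: VV[0][0]++ -> VV[0]=[4, 0, 0]
Event 7: LOCAL 2: VV[2][2]++ -> VV[2]=[3, 2, 4]
Event 8: LOCAL 2: VV[2][2]++ -> VV[2]=[3, 2, 5]
Event 9: SEND 0->1: VV[0][0]++ -> VV[0]=[5, 0, 0], msg_vec=[5, 0, 0]; VV[1]=max(VV[1],msg_vec) then VV[1][1]++ -> VV[1]=[5, 3, 0]
Event 10: LOCAL 1: VV[1][1]++ -> VV[1]=[5, 4, 0]
Event 7 stamp: [3, 2, 4]
Event 9 stamp: [5, 0, 0]
[3, 2, 4] <= [5, 0, 0]? False
[5, 0, 0] <= [3, 2, 4]? False
Relation: concurrent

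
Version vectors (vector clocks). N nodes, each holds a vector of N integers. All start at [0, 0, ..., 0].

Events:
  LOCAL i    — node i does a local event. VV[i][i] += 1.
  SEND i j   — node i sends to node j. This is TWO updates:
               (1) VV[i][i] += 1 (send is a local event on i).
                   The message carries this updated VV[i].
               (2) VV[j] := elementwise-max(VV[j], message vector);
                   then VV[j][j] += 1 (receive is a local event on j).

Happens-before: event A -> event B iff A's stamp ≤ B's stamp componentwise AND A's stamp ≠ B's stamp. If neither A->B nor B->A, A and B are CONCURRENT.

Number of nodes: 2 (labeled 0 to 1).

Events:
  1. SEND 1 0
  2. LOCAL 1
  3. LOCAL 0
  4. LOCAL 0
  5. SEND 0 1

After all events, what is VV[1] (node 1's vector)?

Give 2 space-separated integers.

Answer: 4 3

Derivation:
Initial: VV[0]=[0, 0]
Initial: VV[1]=[0, 0]
Event 1: SEND 1->0: VV[1][1]++ -> VV[1]=[0, 1], msg_vec=[0, 1]; VV[0]=max(VV[0],msg_vec) then VV[0][0]++ -> VV[0]=[1, 1]
Event 2: LOCAL 1: VV[1][1]++ -> VV[1]=[0, 2]
Event 3: LOCAL 0: VV[0][0]++ -> VV[0]=[2, 1]
Event 4: LOCAL 0: VV[0][0]++ -> VV[0]=[3, 1]
Event 5: SEND 0->1: VV[0][0]++ -> VV[0]=[4, 1], msg_vec=[4, 1]; VV[1]=max(VV[1],msg_vec) then VV[1][1]++ -> VV[1]=[4, 3]
Final vectors: VV[0]=[4, 1]; VV[1]=[4, 3]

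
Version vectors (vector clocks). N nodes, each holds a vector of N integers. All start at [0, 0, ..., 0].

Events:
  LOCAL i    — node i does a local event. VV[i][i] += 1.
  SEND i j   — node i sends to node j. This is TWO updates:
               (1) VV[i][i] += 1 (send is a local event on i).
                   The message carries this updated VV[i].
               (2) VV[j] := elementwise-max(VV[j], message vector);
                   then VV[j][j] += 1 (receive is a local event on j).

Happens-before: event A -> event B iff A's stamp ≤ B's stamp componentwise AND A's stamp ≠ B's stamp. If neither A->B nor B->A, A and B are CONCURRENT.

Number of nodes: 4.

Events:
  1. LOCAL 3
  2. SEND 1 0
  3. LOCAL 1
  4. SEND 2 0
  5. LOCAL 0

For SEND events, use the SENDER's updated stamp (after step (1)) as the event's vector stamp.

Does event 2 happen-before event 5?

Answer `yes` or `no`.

Answer: yes

Derivation:
Initial: VV[0]=[0, 0, 0, 0]
Initial: VV[1]=[0, 0, 0, 0]
Initial: VV[2]=[0, 0, 0, 0]
Initial: VV[3]=[0, 0, 0, 0]
Event 1: LOCAL 3: VV[3][3]++ -> VV[3]=[0, 0, 0, 1]
Event 2: SEND 1->0: VV[1][1]++ -> VV[1]=[0, 1, 0, 0], msg_vec=[0, 1, 0, 0]; VV[0]=max(VV[0],msg_vec) then VV[0][0]++ -> VV[0]=[1, 1, 0, 0]
Event 3: LOCAL 1: VV[1][1]++ -> VV[1]=[0, 2, 0, 0]
Event 4: SEND 2->0: VV[2][2]++ -> VV[2]=[0, 0, 1, 0], msg_vec=[0, 0, 1, 0]; VV[0]=max(VV[0],msg_vec) then VV[0][0]++ -> VV[0]=[2, 1, 1, 0]
Event 5: LOCAL 0: VV[0][0]++ -> VV[0]=[3, 1, 1, 0]
Event 2 stamp: [0, 1, 0, 0]
Event 5 stamp: [3, 1, 1, 0]
[0, 1, 0, 0] <= [3, 1, 1, 0]? True. Equal? False. Happens-before: True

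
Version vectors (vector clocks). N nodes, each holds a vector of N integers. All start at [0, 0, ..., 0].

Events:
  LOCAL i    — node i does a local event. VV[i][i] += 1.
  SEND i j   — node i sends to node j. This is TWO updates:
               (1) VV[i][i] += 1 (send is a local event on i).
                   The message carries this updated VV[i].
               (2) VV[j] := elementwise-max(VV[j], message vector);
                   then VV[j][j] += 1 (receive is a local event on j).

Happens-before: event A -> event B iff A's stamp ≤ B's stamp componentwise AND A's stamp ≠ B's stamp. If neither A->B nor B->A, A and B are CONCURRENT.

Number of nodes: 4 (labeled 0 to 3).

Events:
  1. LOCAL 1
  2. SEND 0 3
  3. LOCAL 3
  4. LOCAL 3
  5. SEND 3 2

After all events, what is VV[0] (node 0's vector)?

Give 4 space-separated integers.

Initial: VV[0]=[0, 0, 0, 0]
Initial: VV[1]=[0, 0, 0, 0]
Initial: VV[2]=[0, 0, 0, 0]
Initial: VV[3]=[0, 0, 0, 0]
Event 1: LOCAL 1: VV[1][1]++ -> VV[1]=[0, 1, 0, 0]
Event 2: SEND 0->3: VV[0][0]++ -> VV[0]=[1, 0, 0, 0], msg_vec=[1, 0, 0, 0]; VV[3]=max(VV[3],msg_vec) then VV[3][3]++ -> VV[3]=[1, 0, 0, 1]
Event 3: LOCAL 3: VV[3][3]++ -> VV[3]=[1, 0, 0, 2]
Event 4: LOCAL 3: VV[3][3]++ -> VV[3]=[1, 0, 0, 3]
Event 5: SEND 3->2: VV[3][3]++ -> VV[3]=[1, 0, 0, 4], msg_vec=[1, 0, 0, 4]; VV[2]=max(VV[2],msg_vec) then VV[2][2]++ -> VV[2]=[1, 0, 1, 4]
Final vectors: VV[0]=[1, 0, 0, 0]; VV[1]=[0, 1, 0, 0]; VV[2]=[1, 0, 1, 4]; VV[3]=[1, 0, 0, 4]

Answer: 1 0 0 0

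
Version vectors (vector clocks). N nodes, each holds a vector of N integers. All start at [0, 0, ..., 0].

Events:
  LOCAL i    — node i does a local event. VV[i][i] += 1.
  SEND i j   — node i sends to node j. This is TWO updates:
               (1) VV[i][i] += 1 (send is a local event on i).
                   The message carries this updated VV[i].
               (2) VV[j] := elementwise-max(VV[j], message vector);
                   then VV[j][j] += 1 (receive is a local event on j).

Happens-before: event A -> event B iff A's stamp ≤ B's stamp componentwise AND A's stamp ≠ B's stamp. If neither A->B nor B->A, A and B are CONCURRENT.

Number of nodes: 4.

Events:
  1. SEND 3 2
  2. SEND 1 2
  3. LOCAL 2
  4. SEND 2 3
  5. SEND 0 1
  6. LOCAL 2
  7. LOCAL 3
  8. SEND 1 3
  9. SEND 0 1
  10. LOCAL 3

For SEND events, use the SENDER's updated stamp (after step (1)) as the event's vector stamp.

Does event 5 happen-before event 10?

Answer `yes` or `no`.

Initial: VV[0]=[0, 0, 0, 0]
Initial: VV[1]=[0, 0, 0, 0]
Initial: VV[2]=[0, 0, 0, 0]
Initial: VV[3]=[0, 0, 0, 0]
Event 1: SEND 3->2: VV[3][3]++ -> VV[3]=[0, 0, 0, 1], msg_vec=[0, 0, 0, 1]; VV[2]=max(VV[2],msg_vec) then VV[2][2]++ -> VV[2]=[0, 0, 1, 1]
Event 2: SEND 1->2: VV[1][1]++ -> VV[1]=[0, 1, 0, 0], msg_vec=[0, 1, 0, 0]; VV[2]=max(VV[2],msg_vec) then VV[2][2]++ -> VV[2]=[0, 1, 2, 1]
Event 3: LOCAL 2: VV[2][2]++ -> VV[2]=[0, 1, 3, 1]
Event 4: SEND 2->3: VV[2][2]++ -> VV[2]=[0, 1, 4, 1], msg_vec=[0, 1, 4, 1]; VV[3]=max(VV[3],msg_vec) then VV[3][3]++ -> VV[3]=[0, 1, 4, 2]
Event 5: SEND 0->1: VV[0][0]++ -> VV[0]=[1, 0, 0, 0], msg_vec=[1, 0, 0, 0]; VV[1]=max(VV[1],msg_vec) then VV[1][1]++ -> VV[1]=[1, 2, 0, 0]
Event 6: LOCAL 2: VV[2][2]++ -> VV[2]=[0, 1, 5, 1]
Event 7: LOCAL 3: VV[3][3]++ -> VV[3]=[0, 1, 4, 3]
Event 8: SEND 1->3: VV[1][1]++ -> VV[1]=[1, 3, 0, 0], msg_vec=[1, 3, 0, 0]; VV[3]=max(VV[3],msg_vec) then VV[3][3]++ -> VV[3]=[1, 3, 4, 4]
Event 9: SEND 0->1: VV[0][0]++ -> VV[0]=[2, 0, 0, 0], msg_vec=[2, 0, 0, 0]; VV[1]=max(VV[1],msg_vec) then VV[1][1]++ -> VV[1]=[2, 4, 0, 0]
Event 10: LOCAL 3: VV[3][3]++ -> VV[3]=[1, 3, 4, 5]
Event 5 stamp: [1, 0, 0, 0]
Event 10 stamp: [1, 3, 4, 5]
[1, 0, 0, 0] <= [1, 3, 4, 5]? True. Equal? False. Happens-before: True

Answer: yes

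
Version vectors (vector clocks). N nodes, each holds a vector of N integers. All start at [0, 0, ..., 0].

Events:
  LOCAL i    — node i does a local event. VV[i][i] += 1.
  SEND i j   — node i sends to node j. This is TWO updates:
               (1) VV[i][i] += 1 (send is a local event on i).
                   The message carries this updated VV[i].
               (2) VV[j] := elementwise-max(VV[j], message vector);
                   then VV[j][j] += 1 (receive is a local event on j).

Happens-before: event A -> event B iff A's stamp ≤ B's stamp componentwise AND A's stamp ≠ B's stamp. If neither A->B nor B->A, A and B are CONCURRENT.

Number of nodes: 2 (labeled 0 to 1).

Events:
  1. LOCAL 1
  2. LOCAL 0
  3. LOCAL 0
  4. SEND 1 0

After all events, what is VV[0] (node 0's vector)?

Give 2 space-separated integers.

Answer: 3 2

Derivation:
Initial: VV[0]=[0, 0]
Initial: VV[1]=[0, 0]
Event 1: LOCAL 1: VV[1][1]++ -> VV[1]=[0, 1]
Event 2: LOCAL 0: VV[0][0]++ -> VV[0]=[1, 0]
Event 3: LOCAL 0: VV[0][0]++ -> VV[0]=[2, 0]
Event 4: SEND 1->0: VV[1][1]++ -> VV[1]=[0, 2], msg_vec=[0, 2]; VV[0]=max(VV[0],msg_vec) then VV[0][0]++ -> VV[0]=[3, 2]
Final vectors: VV[0]=[3, 2]; VV[1]=[0, 2]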